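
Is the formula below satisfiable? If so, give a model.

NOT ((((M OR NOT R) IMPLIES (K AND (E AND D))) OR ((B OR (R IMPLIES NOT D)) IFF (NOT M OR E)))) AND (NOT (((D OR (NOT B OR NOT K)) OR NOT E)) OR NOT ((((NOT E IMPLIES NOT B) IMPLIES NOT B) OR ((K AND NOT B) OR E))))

Case B = True: the formula simplifies to NOT ((((M OR NOT R) IMPLIES (K AND (E AND D))) OR (NOT M OR E))) AND (NOT (((D OR NOT K) OR NOT E)) OR NOT ((NOT E OR E))).
  E = True: the conjunct NOT ((((M OR NOT R) IMPLIES (K AND (E AND D))) OR (NOT M OR E))) becomes NOT ((((M OR NOT R) IMPLIES (K AND D)) OR True)) = False.
  E = False: the conjunct NOT (((D OR NOT K) OR NOT E)) OR NOT ((NOT E OR E)) becomes NOT True OR NOT True = False.
Case B = False: the conjunct NOT (((D OR (NOT B OR NOT K)) OR NOT E)) OR NOT ((((NOT E IMPLIES NOT B) IMPLIES NOT B) OR ((K AND NOT B) OR E))) becomes NOT True OR NOT True = False.
Both cases fail — unsatisfiable.

Unsatisfiable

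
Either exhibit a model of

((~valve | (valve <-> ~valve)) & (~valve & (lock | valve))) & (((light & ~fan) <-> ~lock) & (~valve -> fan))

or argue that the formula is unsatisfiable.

light: False; valve: False; lock: True; fan: True

  (~valve | (valve <-> ~valve)) & (~valve & (lock | valve)) = True
    ~valve | (valve <-> ~valve) = True
      ~valve = True
      valve <-> ~valve = False
        ~valve = True
    ~valve & (lock | valve) = True
      ~valve = True
      lock | valve = True
  ((light & ~fan) <-> ~lock) & (~valve -> fan) = True
    (light & ~fan) <-> ~lock = True
      light & ~fan = False
        ~fan = False
      ~lock = False
    ~valve -> fan = True
      ~valve = True
Both conjuncts True, so the formula holds.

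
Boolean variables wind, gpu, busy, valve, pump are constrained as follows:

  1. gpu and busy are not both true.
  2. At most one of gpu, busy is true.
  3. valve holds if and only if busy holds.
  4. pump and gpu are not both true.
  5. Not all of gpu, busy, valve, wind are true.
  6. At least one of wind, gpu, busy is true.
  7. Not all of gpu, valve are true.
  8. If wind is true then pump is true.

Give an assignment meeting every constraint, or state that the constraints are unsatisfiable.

wind=T; gpu=F; busy=T; valve=T; pump=T

  (1) gpu=F, busy=T — not both ✓
  (2) {gpu, busy}: 1 true — at most one ✓
  (3) valve=T, busy=T — same ✓
  (4) pump=T, gpu=F — not both ✓
  (5) {gpu, busy, valve, wind}: 3/4 true — not all ✓
  (6) {wind, gpu, busy}: 2 true — at least one ✓
  (7) {gpu, valve}: 1/2 true — not all ✓
  (8) wind=T ⇒ pump: T ✓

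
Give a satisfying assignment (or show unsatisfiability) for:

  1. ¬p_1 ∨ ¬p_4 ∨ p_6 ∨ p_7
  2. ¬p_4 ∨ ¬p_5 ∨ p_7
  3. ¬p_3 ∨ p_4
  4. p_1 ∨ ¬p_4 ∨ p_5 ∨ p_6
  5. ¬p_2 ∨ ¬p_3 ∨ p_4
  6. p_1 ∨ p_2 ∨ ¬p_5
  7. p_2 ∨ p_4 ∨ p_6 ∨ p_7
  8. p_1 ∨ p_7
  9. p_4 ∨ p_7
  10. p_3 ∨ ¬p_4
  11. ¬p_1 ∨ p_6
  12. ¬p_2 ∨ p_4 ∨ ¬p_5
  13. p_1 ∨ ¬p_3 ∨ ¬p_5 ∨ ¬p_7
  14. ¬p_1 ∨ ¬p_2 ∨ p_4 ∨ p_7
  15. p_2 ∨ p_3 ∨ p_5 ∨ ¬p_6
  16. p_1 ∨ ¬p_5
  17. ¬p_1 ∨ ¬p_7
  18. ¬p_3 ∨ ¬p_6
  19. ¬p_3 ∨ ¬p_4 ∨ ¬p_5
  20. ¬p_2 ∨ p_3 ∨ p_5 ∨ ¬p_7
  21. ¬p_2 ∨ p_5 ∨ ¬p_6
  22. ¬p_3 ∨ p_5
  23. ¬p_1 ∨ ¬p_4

Try p_1 = True:
  (¬p_1 ∨ p_6) forces p_6 = True.
  (¬p_1 ∨ ¬p_7) forces p_7 = False.
  (p_4 ∨ p_7) forces p_4 = True.
  clause (¬p_1 ∨ ¬p_4) is falsified — backtrack.
So p_1 = False.
  then (p_1 ∨ p_7) forces p_7 = True.
  then (p_1 ∨ ¬p_5) forces p_5 = False.
  then (¬p_3 ∨ p_5) forces p_3 = False.
  then (p_3 ∨ ¬p_4) forces p_4 = False.
  then (¬p_2 ∨ p_3 ∨ p_5 ∨ ¬p_7) forces p_2 = False.
  then (p_2 ∨ p_3 ∨ p_5 ∨ ¬p_6) forces p_6 = False.
All clauses satisfied.

p_1 = False, p_2 = False, p_3 = False, p_4 = False, p_5 = False, p_6 = False, p_7 = True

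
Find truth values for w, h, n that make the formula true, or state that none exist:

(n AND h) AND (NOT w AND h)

w = False; h = True; n = True

  n AND h = True
  NOT w AND h = True
    NOT w = True
Both conjuncts True, so the formula holds.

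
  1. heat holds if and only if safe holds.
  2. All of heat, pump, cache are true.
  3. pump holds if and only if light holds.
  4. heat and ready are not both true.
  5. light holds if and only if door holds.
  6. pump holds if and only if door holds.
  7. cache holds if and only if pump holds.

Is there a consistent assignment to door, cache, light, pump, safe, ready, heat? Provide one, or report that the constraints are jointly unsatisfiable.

door = True; cache = True; light = True; pump = True; safe = True; ready = False; heat = True

  (1) heat=T, safe=T — same ✓
  (2) {heat, pump, cache}: all 3 true ✓
  (3) pump=T, light=T — same ✓
  (4) heat=T, ready=F — not both ✓
  (5) light=T, door=T — same ✓
  (6) pump=T, door=T — same ✓
  (7) cache=T, pump=T — same ✓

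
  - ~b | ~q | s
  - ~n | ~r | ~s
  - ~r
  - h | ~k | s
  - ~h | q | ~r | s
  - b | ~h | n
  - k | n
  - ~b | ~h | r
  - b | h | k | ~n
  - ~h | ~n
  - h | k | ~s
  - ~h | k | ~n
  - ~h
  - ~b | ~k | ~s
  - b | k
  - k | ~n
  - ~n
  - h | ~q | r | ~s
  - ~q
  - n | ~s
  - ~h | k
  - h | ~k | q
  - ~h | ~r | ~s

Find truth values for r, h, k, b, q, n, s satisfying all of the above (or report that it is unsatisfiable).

Case r = True:
  Clause (~r) is falsified — contradiction.
Case r = False:
  (~h) forces h = False.
  (~n) forces n = False.
  (k | n) forces k = True.
  (h | ~k | s) forces s = True.
  Clause (n | ~s) is falsified — contradiction.
Both cases fail, so the formula is unsatisfiable.

Unsatisfiable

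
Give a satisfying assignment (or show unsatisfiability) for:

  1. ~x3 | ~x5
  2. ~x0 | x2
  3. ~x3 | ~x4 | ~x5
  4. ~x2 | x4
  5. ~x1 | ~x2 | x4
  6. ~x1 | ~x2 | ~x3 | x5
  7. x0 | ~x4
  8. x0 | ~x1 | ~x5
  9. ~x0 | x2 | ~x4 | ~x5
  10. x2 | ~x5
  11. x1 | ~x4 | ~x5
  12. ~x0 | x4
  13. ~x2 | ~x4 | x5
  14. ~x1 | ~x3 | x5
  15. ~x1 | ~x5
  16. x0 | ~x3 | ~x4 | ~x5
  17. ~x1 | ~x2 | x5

Set x0 = False.
  then (x0 | ~x4) forces x4 = False.
  then (~x2 | x4) forces x2 = False.
  then (x2 | ~x5) forces x5 = False.
Set x1 = False.
Set x3 = True.
All clauses satisfied.

x0 = False, x1 = False, x2 = False, x3 = True, x4 = False, x5 = False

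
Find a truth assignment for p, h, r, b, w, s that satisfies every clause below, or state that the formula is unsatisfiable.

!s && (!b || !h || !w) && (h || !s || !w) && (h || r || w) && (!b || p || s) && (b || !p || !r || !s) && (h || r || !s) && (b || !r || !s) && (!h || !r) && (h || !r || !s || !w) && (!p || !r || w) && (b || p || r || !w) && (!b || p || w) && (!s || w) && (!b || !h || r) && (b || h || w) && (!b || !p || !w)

p=F, h=T, r=F, b=F, w=F, s=F

Unit clause (!s) forces s = False.
Set p = False.
  then (!b || p || s) forces b = False.
Set h = True.
  then (!h || !r) forces r = False.
  then (b || p || r || !w) forces w = False.
All clauses satisfied.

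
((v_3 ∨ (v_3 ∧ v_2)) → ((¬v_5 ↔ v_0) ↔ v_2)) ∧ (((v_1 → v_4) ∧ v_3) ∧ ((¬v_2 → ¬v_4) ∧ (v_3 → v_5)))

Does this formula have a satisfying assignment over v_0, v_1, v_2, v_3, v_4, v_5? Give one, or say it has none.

v_0 = True, v_1 = False, v_2 = False, v_3 = True, v_4 = False, v_5 = True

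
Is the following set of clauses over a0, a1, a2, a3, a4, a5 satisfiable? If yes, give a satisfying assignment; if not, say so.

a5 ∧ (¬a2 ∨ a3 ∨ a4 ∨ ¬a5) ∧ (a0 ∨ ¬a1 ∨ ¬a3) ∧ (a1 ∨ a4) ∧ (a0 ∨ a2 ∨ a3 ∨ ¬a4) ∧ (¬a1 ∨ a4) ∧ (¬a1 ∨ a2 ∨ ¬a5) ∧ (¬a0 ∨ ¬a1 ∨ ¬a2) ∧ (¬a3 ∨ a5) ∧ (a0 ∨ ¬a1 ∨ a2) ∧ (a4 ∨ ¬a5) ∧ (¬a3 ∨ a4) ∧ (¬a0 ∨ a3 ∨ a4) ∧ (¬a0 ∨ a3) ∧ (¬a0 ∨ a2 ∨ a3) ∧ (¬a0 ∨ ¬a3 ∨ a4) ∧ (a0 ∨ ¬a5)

a0=T, a1=F, a2=F, a3=T, a4=T, a5=T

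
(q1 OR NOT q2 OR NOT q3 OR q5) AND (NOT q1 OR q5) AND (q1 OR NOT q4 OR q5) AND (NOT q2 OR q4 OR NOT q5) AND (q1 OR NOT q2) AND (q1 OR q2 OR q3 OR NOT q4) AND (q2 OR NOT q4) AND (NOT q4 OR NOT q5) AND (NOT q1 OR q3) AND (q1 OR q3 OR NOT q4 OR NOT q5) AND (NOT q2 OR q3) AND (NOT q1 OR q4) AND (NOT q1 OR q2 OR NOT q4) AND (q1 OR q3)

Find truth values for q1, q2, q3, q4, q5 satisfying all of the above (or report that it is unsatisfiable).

q1 = False, q2 = False, q3 = True, q4 = False, q5 = False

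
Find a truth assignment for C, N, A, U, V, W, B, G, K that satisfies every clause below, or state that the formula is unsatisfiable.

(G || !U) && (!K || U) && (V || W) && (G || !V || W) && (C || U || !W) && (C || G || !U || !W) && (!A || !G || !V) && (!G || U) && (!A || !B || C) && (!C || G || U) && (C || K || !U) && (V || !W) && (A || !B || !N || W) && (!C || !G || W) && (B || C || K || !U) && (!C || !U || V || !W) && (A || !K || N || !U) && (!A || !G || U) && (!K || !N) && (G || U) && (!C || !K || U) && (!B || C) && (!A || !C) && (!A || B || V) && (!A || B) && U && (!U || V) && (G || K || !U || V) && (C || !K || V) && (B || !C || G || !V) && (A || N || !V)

C = True; N = True; A = False; U = True; V = True; W = True; B = True; G = True; K = False

Unit clause (U) forces U = True.
In (!U || V) only V is left, so V = True.
In (G || !U) only G is left, so G = True.
In (!A || !G || !V) only !A is left, so A = False.
In (A || N || !V) only N is left, so N = True.
In (!K || !N) only !K is left, so K = False.
In (C || K || !U) only C is left, so C = True.
In (!C || !G || W) only W is left, so W = True.
Set B = True.
All clauses satisfied.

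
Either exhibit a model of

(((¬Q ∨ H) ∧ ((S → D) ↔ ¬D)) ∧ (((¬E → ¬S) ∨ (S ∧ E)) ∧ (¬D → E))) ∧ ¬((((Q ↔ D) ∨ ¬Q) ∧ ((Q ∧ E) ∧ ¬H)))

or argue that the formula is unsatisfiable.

E = True, D = False, S = False, Q = False, H = True

  ((¬Q ∨ H) ∧ ((S → D) ↔ ¬D)) ∧ (((¬E → ¬S) ∨ (S ∧ E)) ∧ (¬D → E)) = True
    (¬Q ∨ H) ∧ ((S → D) ↔ ¬D) = True
      ¬Q ∨ H = True
        ¬Q = True
      (S → D) ↔ ¬D = True
        S → D = True
        ¬D = True
    ((¬E → ¬S) ∨ (S ∧ E)) ∧ (¬D → E) = True
      (¬E → ¬S) ∨ (S ∧ E) = True
        ¬E → ¬S = True
          ¬E = False
          ¬S = True
        S ∧ E = False
      ¬D → E = True
        ¬D = True
  ¬((((Q ↔ D) ∨ ¬Q) ∧ ((Q ∧ E) ∧ ¬H))) = True
    ((Q ↔ D) ∨ ¬Q) ∧ ((Q ∧ E) ∧ ¬H) = False
      (Q ↔ D) ∨ ¬Q = True
        Q ↔ D = True
        ¬Q = True
      (Q ∧ E) ∧ ¬H = False
        Q ∧ E = False
        ¬H = False
Both conjuncts True, so the formula holds.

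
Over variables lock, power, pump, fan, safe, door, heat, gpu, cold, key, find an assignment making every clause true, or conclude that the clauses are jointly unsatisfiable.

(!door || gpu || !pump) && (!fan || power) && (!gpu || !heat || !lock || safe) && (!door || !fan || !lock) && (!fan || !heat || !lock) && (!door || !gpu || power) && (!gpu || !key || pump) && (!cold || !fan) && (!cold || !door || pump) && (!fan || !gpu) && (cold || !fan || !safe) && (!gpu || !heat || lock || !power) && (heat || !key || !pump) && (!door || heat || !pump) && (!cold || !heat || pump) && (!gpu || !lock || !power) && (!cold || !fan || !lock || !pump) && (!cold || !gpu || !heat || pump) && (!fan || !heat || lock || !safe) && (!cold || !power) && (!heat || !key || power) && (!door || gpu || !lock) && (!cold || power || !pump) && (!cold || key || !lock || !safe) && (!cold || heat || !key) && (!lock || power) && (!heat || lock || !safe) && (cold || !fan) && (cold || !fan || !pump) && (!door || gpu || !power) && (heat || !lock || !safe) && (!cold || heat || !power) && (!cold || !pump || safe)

lock = True, power = True, pump = False, fan = False, safe = False, door = False, heat = False, gpu = False, cold = False, key = False

Set lock = True.
  then (!lock || power) forces power = True.
  then (!gpu || !lock || !power) forces gpu = False.
  then (!cold || !power) forces cold = False.
  then (!door || gpu || !lock) forces door = False.
  then (cold || !fan) forces fan = False.
Set pump = False.
Set safe = False.
Set heat = False.
Set key = False.
All clauses satisfied.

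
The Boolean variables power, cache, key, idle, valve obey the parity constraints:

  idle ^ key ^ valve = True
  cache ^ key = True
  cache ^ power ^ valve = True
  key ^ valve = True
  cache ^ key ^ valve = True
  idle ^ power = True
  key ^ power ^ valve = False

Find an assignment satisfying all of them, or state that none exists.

power = True, cache = False, key = True, idle = False, valve = False

idle ^ key ^ valve = F ^ T ^ F = True ✓
cache ^ key = F ^ T = True ✓
cache ^ power ^ valve = F ^ T ^ F = True ✓
key ^ valve = T ^ F = True ✓
cache ^ key ^ valve = F ^ T ^ F = True ✓
idle ^ power = F ^ T = True ✓
key ^ power ^ valve = T ^ T ^ F = False ✓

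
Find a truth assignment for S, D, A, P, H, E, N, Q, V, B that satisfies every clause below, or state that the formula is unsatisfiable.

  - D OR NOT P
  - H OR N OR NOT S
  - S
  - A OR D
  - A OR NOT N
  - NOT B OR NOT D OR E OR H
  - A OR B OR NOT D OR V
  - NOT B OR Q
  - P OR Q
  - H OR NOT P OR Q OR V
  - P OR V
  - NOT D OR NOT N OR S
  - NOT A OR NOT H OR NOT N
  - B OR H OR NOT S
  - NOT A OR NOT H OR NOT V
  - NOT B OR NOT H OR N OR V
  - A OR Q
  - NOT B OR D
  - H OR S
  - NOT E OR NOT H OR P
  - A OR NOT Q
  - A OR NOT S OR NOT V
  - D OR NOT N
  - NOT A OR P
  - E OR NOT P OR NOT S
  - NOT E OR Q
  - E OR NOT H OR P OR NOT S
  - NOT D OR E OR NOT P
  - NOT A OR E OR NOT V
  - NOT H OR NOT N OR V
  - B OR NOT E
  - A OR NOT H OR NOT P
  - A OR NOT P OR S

S=T; D=T; A=T; P=T; H=F; E=T; N=T; Q=T; V=T; B=T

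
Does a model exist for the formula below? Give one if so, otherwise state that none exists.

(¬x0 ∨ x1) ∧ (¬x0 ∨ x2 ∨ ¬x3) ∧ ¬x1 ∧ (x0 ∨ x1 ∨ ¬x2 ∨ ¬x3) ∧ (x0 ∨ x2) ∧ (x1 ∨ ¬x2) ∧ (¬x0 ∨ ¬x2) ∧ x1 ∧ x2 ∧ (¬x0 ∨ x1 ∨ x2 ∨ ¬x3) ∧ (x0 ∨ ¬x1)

Unsatisfiable — no assignment works.

Case x1 = True:
  Clause (¬x1) is falsified — contradiction.
Case x1 = False:
  Clause (x1) is falsified — contradiction.
Both cases fail, so the formula is unsatisfiable.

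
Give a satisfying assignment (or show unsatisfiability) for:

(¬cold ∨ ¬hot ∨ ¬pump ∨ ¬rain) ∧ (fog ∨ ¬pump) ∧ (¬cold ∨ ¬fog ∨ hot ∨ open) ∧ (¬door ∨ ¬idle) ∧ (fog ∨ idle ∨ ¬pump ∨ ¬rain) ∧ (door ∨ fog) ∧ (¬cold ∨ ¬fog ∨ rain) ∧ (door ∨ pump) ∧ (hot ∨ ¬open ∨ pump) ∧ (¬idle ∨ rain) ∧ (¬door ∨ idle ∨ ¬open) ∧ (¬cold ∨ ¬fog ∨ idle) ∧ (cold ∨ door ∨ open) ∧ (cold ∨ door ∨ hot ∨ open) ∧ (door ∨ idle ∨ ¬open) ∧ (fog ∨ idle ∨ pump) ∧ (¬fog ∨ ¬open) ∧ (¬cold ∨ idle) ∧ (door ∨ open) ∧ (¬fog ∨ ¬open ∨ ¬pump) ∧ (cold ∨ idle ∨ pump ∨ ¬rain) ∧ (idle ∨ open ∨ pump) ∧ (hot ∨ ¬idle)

pump = True; door = True; idle = False; hot = True; cold = False; fog = True; open = False; rain = False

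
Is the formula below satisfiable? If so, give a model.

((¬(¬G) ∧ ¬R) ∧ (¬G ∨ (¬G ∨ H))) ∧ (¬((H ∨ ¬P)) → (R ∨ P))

H = True, P = True, G = True, R = False

  (¬(¬G) ∧ ¬R) ∧ (¬G ∨ (¬G ∨ H)) = True
    ¬(¬G) ∧ ¬R = True
      ¬(¬G) = True
        ¬G = False
      ¬R = True
    ¬G ∨ (¬G ∨ H) = True
      ¬G = False
      ¬G ∨ H = True
        ¬G = False
  ¬((H ∨ ¬P)) → (R ∨ P) = True
    ¬((H ∨ ¬P)) = False
      H ∨ ¬P = True
        ¬P = False
    R ∨ P = True
Both conjuncts True, so the formula holds.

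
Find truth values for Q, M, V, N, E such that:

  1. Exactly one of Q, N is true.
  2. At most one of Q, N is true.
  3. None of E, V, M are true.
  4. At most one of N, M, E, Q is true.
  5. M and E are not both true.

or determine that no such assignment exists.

Q: True; M: False; V: False; N: False; E: False

  (1) {Q, N}: 1 true — exactly one ✓
  (2) {Q, N}: 1 true — at most one ✓
  (3) {E, V, M}: 0 true — none ✓
  (4) {N, M, E, Q}: 1 true — at most one ✓
  (5) M=F, E=F — not both ✓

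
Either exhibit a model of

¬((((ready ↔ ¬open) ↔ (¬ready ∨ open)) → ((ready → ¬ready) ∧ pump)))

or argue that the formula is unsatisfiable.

pump: False; open: True; ready: False

  ¬((((ready ↔ ¬open) ↔ (¬ready ∨ open)) → ((ready → ¬ready) ∧ pump))) = True
    ((ready ↔ ¬open) ↔ (¬ready ∨ open)) → ((ready → ¬ready) ∧ pump) = False
      (ready ↔ ¬open) ↔ (¬ready ∨ open) = True
        ready ↔ ¬open = True
          ¬open = False
        ¬ready ∨ open = True
          ¬ready = True
      (ready → ¬ready) ∧ pump = False
        ready → ¬ready = True
          ¬ready = True
The formula evaluates to True.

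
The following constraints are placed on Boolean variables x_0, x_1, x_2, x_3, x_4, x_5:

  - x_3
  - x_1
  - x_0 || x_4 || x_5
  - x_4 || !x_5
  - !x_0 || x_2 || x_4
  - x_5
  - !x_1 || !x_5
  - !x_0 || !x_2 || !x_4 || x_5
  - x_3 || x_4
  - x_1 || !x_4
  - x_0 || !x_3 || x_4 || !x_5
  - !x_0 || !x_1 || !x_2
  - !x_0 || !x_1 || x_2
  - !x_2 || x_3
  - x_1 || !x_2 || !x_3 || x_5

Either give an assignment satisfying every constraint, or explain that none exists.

Case x_1 = True:
  (x_3) forces x_3 = True.
  (x_5) forces x_5 = True.
  Clause (!x_1 || !x_5) is falsified — contradiction.
Case x_1 = False:
  Clause (x_1) is falsified — contradiction.
Both cases fail, so the formula is unsatisfiable.

No satisfying assignment exists.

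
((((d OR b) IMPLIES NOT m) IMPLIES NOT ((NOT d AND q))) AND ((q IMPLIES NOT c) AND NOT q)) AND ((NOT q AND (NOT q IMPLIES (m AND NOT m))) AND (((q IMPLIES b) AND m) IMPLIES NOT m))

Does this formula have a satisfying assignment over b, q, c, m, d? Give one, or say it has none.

Case q = True: the conjunct NOT q is False.
Case q = False: the formula simplifies to (m AND NOT m) AND (m IMPLIES NOT m).
  m = True: the conjunct NOT m is False.
  m = False: the conjunct m is False.
Both cases fail — unsatisfiable.

No satisfying assignment exists.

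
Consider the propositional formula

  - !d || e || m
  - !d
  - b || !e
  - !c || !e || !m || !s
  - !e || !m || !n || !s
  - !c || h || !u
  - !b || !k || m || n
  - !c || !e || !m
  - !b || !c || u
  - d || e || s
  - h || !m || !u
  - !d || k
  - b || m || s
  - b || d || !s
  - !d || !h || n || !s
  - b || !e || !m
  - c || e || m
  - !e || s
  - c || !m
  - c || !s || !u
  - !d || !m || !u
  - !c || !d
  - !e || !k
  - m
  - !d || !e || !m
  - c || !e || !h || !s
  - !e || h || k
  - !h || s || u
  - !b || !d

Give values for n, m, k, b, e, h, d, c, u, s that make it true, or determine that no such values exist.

n = False, m = True, k = False, b = True, e = False, h = True, d = False, c = True, u = True, s = True

Unit clause (!d) forces d = False.
Unit clause (m) forces m = True.
In (c || !m) only c is left, so c = True.
In (!c || !e || !m) only !e is left, so e = False.
In (d || e || s) only s is left, so s = True.
In (b || d || !s) only b is left, so b = True.
In (!b || !c || u) only u is left, so u = True.
In (h || !m || !u) only h is left, so h = True.
Set n = False.
Set k = False.
All clauses satisfied.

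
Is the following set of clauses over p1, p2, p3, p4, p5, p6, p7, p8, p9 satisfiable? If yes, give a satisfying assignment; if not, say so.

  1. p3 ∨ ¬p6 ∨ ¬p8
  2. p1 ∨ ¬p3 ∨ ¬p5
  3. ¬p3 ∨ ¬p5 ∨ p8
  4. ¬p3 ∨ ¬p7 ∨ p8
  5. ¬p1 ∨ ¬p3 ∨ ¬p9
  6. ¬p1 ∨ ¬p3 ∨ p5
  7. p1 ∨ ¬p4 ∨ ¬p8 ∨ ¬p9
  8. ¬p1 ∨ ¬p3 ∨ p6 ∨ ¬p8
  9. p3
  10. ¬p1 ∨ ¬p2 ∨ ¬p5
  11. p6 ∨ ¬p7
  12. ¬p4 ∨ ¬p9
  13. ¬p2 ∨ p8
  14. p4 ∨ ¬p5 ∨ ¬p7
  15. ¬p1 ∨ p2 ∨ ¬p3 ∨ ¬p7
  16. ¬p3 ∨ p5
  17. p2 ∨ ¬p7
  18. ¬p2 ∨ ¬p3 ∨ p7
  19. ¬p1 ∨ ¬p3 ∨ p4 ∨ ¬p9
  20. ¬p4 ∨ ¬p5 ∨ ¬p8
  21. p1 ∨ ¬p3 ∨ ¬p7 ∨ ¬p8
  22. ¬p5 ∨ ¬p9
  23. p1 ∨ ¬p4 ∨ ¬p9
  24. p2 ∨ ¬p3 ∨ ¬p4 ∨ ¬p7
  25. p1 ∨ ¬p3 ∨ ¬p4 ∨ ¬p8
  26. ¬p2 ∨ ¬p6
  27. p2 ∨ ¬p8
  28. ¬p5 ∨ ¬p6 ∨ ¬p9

Case p3 = True:
  (¬p3 ∨ p5) forces p5 = True.
  (p1 ∨ ¬p3 ∨ ¬p5) forces p1 = True.
  (¬p3 ∨ ¬p5 ∨ p8) forces p8 = True.
  (¬p1 ∨ ¬p3 ∨ ¬p9) forces p9 = False.
  (¬p1 ∨ ¬p3 ∨ p6 ∨ ¬p8) forces p6 = True.
  (¬p1 ∨ ¬p2 ∨ ¬p5) forces p2 = False.
  Clause (p2 ∨ ¬p8) is falsified — contradiction.
Case p3 = False:
  Clause (p3) is falsified — contradiction.
Both cases fail, so the formula is unsatisfiable.

The formula is unsatisfiable.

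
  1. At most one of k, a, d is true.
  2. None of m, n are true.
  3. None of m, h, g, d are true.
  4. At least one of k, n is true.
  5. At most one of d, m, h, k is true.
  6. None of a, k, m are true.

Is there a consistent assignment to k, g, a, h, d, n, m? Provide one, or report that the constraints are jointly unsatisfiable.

Case k = True:
  Constraint (6) is violated (k=T) — contradiction.
Case k = False:
  (2) forces m = False.
  (2) forces n = False.
  Constraint (4) is violated (k=F, n=F) — contradiction.
Both cases fail — unsatisfiable.

Unsatisfiable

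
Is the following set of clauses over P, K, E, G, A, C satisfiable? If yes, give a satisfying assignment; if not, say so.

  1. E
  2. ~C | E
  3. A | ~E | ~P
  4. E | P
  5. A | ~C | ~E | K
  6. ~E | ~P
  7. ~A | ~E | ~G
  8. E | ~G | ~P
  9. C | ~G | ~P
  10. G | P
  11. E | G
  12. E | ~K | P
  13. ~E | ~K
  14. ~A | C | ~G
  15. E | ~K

Unit clause (E) forces E = True.
In (~E | ~P) only ~P is left, so P = False.
In (G | P) only G is left, so G = True.
In (~E | ~K) only ~K is left, so K = False.
In (~A | ~E | ~G) only ~A is left, so A = False.
In (A | ~C | ~E | K) only ~C is left, so C = False.
All clauses satisfied.

P=F, K=F, E=T, G=T, A=F, C=F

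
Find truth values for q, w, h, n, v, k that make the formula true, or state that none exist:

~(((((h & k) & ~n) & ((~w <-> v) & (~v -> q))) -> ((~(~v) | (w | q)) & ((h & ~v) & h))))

q: False, w: False, h: True, n: False, v: True, k: True

  ~(((((h & k) & ~n) & ((~w <-> v) & (~v -> q))) -> ((~(~v) | (w | q)) & ((h & ~v) & h)))) = True
    (((h & k) & ~n) & ((~w <-> v) & (~v -> q))) -> ((~(~v) | (w | q)) & ((h & ~v) & h)) = False
      ((h & k) & ~n) & ((~w <-> v) & (~v -> q)) = True
        (h & k) & ~n = True
          h & k = True
          ~n = True
        (~w <-> v) & (~v -> q) = True
          ~w <-> v = True
            ~w = True
          ~v -> q = True
            ~v = False
      (~(~v) | (w | q)) & ((h & ~v) & h) = False
        ~(~v) | (w | q) = True
          ~(~v) = True
            ~v = False
          w | q = False
        (h & ~v) & h = False
          h & ~v = False
            ~v = False
The formula evaluates to True.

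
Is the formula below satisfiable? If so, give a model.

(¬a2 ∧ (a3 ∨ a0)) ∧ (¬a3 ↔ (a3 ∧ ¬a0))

a0=T; a2=F; a3=T

  ¬a2 ∧ (a3 ∨ a0) = True
    ¬a2 = True
    a3 ∨ a0 = True
  ¬a3 ↔ (a3 ∧ ¬a0) = True
    ¬a3 = False
    a3 ∧ ¬a0 = False
      ¬a0 = False
Both conjuncts True, so the formula holds.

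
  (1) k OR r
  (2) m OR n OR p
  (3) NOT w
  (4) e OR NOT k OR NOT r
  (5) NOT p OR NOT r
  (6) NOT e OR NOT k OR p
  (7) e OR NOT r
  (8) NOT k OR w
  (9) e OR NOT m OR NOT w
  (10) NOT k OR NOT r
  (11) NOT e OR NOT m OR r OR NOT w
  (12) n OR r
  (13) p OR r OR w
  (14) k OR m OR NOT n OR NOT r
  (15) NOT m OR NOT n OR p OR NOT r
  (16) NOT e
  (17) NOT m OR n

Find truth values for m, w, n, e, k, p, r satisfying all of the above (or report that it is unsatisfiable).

Case e = True:
  Clause (NOT e) is falsified — contradiction.
Case e = False:
  (NOT w) forces w = False.
  (e OR NOT r) forces r = False.
  (k OR r) forces k = True.
  Clause (NOT k OR w) is falsified — contradiction.
Both cases fail, so the formula is unsatisfiable.

UNSATISFIABLE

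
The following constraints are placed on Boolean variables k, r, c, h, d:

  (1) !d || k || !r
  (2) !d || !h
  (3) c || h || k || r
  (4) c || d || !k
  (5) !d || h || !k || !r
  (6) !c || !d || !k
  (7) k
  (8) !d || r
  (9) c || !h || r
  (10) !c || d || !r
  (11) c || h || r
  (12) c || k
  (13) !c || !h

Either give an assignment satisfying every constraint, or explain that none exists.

Unit clause (k) forces k = True.
Set r = False.
  then (!d || r) forces d = False.
  then (c || d || !k) forces c = True.
  then (!c || !h) forces h = False.
All clauses satisfied.

k = True, r = False, c = True, h = False, d = False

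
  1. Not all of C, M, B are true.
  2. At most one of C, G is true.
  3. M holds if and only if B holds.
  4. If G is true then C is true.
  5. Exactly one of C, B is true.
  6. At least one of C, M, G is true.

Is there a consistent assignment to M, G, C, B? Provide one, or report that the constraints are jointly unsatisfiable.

M=T, G=F, C=F, B=T

  (1) {C, M, B}: 2/3 true — not all ✓
  (2) {C, G}: 0 true — at most one ✓
  (3) M=T, B=T — same ✓
  (4) G=F ⇒ C: vacuous ✓
  (5) {C, B}: 1 true — exactly one ✓
  (6) {C, M, G}: 1 true — at least one ✓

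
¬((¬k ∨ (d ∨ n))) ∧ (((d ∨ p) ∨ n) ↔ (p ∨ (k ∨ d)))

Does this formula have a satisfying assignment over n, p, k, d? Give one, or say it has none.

n: False, p: True, k: True, d: False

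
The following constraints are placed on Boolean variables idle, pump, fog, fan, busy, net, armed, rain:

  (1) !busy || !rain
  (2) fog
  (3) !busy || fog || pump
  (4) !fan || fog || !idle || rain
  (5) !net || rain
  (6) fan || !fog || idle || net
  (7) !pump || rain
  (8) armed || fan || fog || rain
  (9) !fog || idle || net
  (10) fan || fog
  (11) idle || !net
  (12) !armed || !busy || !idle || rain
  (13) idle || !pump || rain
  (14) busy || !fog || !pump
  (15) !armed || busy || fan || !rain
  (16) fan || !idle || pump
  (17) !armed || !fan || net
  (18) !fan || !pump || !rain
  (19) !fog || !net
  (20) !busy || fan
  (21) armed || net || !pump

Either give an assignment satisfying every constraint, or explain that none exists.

idle = True, pump = False, fog = True, fan = True, busy = False, net = False, armed = False, rain = True

Unit clause (fog) forces fog = True.
In (!fog || !net) only !net is left, so net = False.
In (!fog || idle || net) only idle is left, so idle = True.
Try pump = True:
  (!pump || rain) forces rain = True.
  (!busy || !rain) forces busy = False.
  clause (busy || !fog || !pump) is falsified — backtrack.
So pump = False.
  then (fan || !idle || pump) forces fan = True.
  then (!armed || !fan || net) forces armed = False.
Set busy = False.
Set rain = True.
All clauses satisfied.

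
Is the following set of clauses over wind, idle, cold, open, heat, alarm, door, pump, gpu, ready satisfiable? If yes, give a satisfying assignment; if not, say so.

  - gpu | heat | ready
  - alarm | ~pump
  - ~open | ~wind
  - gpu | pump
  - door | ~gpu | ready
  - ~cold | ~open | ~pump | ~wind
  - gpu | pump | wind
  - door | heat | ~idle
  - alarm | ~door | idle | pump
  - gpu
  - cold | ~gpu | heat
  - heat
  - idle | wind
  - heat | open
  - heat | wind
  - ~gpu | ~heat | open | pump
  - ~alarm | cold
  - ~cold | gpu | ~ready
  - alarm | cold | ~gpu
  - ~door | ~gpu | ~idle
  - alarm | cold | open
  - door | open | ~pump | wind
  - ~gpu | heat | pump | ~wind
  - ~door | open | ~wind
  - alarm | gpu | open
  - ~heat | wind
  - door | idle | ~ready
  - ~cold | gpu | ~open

wind: True, idle: True, cold: True, open: False, heat: True, alarm: True, door: False, pump: True, gpu: True, ready: True

Unit clause (gpu) forces gpu = True.
Unit clause (heat) forces heat = True.
In (~heat | wind) only wind is left, so wind = True.
In (~open | ~wind) only ~open is left, so open = False.
In (~gpu | ~heat | open | pump) only pump is left, so pump = True.
In (~door | open | ~wind) only ~door is left, so door = False.
In (alarm | ~pump) only alarm is left, so alarm = True.
In (door | ~gpu | ready) only ready is left, so ready = True.
In (~alarm | cold) only cold is left, so cold = True.
In (door | idle | ~ready) only idle is left, so idle = True.
All clauses satisfied.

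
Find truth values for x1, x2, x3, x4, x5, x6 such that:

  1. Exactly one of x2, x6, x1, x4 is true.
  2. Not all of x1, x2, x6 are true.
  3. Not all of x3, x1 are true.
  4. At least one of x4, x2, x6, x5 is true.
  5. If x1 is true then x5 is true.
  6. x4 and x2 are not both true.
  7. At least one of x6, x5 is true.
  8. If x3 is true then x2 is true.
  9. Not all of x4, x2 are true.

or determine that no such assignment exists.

x1=T, x2=F, x3=F, x4=F, x5=T, x6=F

  (1) {x2, x6, x1, x4}: 1 true — exactly one ✓
  (2) {x1, x2, x6}: 1/3 true — not all ✓
  (3) {x3, x1}: 1/2 true — not all ✓
  (4) {x4, x2, x6, x5}: 1 true — at least one ✓
  (5) x1=T ⇒ x5: T ✓
  (6) x4=F, x2=F — not both ✓
  (7) {x6, x5}: 1 true — at least one ✓
  (8) x3=F ⇒ x2: vacuous ✓
  (9) {x4, x2}: 0/2 true — not all ✓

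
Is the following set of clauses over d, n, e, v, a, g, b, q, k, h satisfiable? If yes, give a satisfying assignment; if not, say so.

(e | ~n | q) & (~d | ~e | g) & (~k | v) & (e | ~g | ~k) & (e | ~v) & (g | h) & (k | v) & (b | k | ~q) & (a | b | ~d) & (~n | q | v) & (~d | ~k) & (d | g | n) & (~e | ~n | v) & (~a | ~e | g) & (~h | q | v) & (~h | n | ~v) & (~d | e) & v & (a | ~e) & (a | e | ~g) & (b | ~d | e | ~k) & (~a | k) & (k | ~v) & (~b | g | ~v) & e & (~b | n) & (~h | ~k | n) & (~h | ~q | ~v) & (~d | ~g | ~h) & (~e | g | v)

Unit clause (v) forces v = True.
In (k | ~v) only k is left, so k = True.
Unit clause (e) forces e = True.
In (~d | ~k) only ~d is left, so d = False.
In (a | ~e) only a is left, so a = True.
In (~a | ~e | g) only g is left, so g = True.
Set n = True.
Set b = False.
Set q = False.
Set h = True.
All clauses satisfied.

d=F, n=T, e=T, v=T, a=T, g=T, b=F, q=F, k=T, h=T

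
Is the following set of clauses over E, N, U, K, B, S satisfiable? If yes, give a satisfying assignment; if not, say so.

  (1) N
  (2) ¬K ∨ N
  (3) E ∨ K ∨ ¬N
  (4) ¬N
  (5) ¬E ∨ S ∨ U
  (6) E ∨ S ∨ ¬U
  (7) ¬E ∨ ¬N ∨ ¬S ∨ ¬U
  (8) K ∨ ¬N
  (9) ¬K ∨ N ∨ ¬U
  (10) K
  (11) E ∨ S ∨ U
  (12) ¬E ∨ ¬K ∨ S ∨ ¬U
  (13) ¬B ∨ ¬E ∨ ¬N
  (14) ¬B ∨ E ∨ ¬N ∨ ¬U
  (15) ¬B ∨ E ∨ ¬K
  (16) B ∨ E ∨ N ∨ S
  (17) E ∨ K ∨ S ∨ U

No satisfying assignment exists.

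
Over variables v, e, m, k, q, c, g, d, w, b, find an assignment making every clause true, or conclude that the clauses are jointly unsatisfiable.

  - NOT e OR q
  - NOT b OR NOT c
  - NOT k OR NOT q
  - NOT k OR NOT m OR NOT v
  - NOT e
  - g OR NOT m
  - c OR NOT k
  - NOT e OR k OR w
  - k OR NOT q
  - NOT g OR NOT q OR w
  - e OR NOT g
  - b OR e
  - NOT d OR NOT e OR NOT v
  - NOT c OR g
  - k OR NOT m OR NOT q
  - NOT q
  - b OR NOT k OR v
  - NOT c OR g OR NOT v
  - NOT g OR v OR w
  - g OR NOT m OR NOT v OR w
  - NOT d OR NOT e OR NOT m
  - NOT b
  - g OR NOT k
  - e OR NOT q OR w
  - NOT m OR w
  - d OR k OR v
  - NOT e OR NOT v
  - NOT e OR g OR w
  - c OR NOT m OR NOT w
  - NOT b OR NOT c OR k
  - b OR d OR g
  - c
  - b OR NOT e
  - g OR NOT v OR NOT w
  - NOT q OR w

Case b = True:
  Clause (NOT b) is falsified — contradiction.
Case b = False:
  (NOT e) forces e = False.
  Clause (b OR e) is falsified — contradiction.
Both cases fail, so the formula is unsatisfiable.

Unsatisfiable — no assignment works.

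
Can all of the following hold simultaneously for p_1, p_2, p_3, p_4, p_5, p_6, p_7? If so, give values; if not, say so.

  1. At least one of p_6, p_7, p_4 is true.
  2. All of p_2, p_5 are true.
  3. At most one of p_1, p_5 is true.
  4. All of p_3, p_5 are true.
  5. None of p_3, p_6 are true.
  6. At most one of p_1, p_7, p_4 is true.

No satisfying assignment exists.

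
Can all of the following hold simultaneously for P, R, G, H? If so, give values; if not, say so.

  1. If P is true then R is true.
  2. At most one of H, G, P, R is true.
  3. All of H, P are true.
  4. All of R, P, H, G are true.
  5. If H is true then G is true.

Case P = True:
  (1) with P=T forces R = True.
  Constraint (2) is violated (P=T, R=T) — contradiction.
Case P = False:
  Constraint (3) is violated (P=F) — contradiction.
Both cases fail — unsatisfiable.

The formula is unsatisfiable.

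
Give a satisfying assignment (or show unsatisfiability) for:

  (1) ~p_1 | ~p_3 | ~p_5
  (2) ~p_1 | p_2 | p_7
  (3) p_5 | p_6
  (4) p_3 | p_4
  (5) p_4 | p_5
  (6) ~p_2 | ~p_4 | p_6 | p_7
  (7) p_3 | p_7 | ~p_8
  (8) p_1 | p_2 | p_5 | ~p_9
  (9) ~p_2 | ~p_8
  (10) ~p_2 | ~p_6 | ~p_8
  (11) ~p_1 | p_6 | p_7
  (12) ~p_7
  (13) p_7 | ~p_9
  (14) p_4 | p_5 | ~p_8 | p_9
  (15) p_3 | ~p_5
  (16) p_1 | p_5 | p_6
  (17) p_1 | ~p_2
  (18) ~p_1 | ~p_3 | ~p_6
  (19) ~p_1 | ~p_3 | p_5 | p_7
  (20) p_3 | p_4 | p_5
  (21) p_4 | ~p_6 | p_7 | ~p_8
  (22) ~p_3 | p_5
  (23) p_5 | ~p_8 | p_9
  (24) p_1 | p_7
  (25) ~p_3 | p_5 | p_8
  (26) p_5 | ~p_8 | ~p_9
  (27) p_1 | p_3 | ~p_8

Unit clause (~p_7) forces p_7 = False.
In (p_7 | ~p_9) only ~p_9 is left, so p_9 = False.
In (p_1 | p_7) only p_1 is left, so p_1 = True.
In (~p_1 | p_2 | p_7) only p_2 is left, so p_2 = True.
In (~p_2 | ~p_8) only ~p_8 is left, so p_8 = False.
In (~p_1 | p_6 | p_7) only p_6 is left, so p_6 = True.
In (~p_1 | ~p_3 | ~p_6) only ~p_3 is left, so p_3 = False.
In (p_3 | p_4) only p_4 is left, so p_4 = True.
In (p_3 | ~p_5) only ~p_5 is left, so p_5 = False.
All clauses satisfied.

p_1 = True, p_2 = True, p_3 = False, p_4 = True, p_5 = False, p_6 = True, p_7 = False, p_8 = False, p_9 = False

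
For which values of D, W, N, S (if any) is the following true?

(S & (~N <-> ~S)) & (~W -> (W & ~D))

D = True; W = True; N = True; S = True

  S & (~N <-> ~S) = True
    ~N <-> ~S = True
      ~N = False
      ~S = False
  ~W -> (W & ~D) = True
    ~W = False
    W & ~D = False
      ~D = False
Both conjuncts True, so the formula holds.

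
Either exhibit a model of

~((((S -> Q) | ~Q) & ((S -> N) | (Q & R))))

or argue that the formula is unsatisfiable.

S = True, N = False, R = False, Q = False

  ~((((S -> Q) | ~Q) & ((S -> N) | (Q & R)))) = True
    ((S -> Q) | ~Q) & ((S -> N) | (Q & R)) = False
      (S -> Q) | ~Q = True
        S -> Q = False
        ~Q = True
      (S -> N) | (Q & R) = False
        S -> N = False
        Q & R = False
The formula evaluates to True.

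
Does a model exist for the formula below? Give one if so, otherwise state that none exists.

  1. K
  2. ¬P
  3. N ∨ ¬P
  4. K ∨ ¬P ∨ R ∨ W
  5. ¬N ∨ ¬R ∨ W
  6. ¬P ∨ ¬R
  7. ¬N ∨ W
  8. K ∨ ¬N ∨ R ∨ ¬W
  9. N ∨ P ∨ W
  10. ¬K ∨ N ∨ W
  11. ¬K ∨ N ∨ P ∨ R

P = False, K = True, R = True, W = True, N = False

Unit clause (K) forces K = True.
Unit clause (¬P) forces P = False.
Set R = True.
Try W = False:
  (¬N ∨ ¬R ∨ W) forces N = False.
  clause (N ∨ P ∨ W) is falsified — backtrack.
So W = True.
Set N = False.
All clauses satisfied.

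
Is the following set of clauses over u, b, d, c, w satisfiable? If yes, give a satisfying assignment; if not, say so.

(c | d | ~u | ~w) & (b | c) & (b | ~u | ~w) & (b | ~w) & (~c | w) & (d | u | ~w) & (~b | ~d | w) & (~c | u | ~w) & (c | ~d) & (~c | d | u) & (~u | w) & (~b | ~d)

u = True; b = True; d = False; c = True; w = True

Set u = True.
  then (~u | w) forces w = True.
  then (b | ~u | ~w) forces b = True.
  then (~b | ~d) forces d = False.
  then (c | d | ~u | ~w) forces c = True.
All clauses satisfied.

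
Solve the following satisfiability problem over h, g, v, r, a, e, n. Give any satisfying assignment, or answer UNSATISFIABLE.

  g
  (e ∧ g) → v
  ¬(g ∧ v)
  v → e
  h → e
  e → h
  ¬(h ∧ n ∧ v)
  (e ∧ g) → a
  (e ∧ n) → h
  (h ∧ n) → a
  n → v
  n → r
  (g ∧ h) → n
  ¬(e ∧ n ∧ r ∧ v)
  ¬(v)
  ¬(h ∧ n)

h=F, g=T, v=F, r=T, a=F, e=F, n=F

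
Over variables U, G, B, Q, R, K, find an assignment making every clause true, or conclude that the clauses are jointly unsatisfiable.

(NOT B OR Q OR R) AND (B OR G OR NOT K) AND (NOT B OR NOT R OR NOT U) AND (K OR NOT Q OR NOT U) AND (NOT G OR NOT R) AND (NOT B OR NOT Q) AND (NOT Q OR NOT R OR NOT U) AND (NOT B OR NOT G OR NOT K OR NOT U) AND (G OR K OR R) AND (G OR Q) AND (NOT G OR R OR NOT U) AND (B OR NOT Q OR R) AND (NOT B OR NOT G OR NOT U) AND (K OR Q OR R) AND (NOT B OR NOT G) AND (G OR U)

U = False, G = True, B = False, Q = False, R = False, K = True

Set U = False.
  then (G OR U) forces G = True.
  then (NOT G OR NOT R) forces R = False.
  then (NOT B OR NOT G) forces B = False.
  then (B OR NOT Q OR R) forces Q = False.
  then (K OR Q OR R) forces K = True.
All clauses satisfied.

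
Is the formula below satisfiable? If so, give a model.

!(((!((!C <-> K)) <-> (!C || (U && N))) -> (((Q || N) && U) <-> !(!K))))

C = False, U = True, Q = True, N = False, K = False

  !(((!((!C <-> K)) <-> (!C || (U && N))) -> (((Q || N) && U) <-> !(!K)))) = True
    (!((!C <-> K)) <-> (!C || (U && N))) -> (((Q || N) && U) <-> !(!K)) = False
      !((!C <-> K)) <-> (!C || (U && N)) = True
        !((!C <-> K)) = True
          !C <-> K = False
            !C = True
        !C || (U && N) = True
          !C = True
          U && N = False
      ((Q || N) && U) <-> !(!K) = False
        (Q || N) && U = True
          Q || N = True
        !(!K) = False
          !K = True
The formula evaluates to True.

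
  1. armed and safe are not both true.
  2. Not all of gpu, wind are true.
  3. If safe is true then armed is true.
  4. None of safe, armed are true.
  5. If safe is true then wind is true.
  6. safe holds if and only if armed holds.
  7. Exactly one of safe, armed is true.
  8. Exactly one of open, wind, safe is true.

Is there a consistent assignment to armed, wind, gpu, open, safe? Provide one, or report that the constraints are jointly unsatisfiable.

Case safe = True:
  Constraint (4) is violated (safe=T) — contradiction.
Case safe = False:
  (4) forces armed = False.
  Constraint (7) is violated (safe=F, armed=F) — contradiction.
Both cases fail — unsatisfiable.

Unsatisfiable — no assignment works.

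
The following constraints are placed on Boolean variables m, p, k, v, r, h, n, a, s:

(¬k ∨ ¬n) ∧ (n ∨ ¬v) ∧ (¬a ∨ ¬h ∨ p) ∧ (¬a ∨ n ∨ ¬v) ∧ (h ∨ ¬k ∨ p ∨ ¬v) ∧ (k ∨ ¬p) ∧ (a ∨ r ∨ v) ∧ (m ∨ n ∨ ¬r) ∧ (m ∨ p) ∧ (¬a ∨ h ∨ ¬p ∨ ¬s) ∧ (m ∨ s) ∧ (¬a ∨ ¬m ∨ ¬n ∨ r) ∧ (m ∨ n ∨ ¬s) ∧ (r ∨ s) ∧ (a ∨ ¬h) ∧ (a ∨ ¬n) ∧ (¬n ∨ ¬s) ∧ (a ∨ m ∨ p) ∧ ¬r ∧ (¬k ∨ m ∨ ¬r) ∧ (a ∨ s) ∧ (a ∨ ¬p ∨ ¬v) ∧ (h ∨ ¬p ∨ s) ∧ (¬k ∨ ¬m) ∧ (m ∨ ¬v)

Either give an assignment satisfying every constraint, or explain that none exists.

Unit clause (¬r) forces r = False.
In (r ∨ s) only s is left, so s = True.
In (¬n ∨ ¬s) only ¬n is left, so n = False.
In (n ∨ ¬v) only ¬v is left, so v = False.
In (a ∨ r ∨ v) only a is left, so a = True.
In (m ∨ n ∨ ¬s) only m is left, so m = True.
In (¬k ∨ ¬m) only ¬k is left, so k = False.
In (k ∨ ¬p) only ¬p is left, so p = False.
In (¬a ∨ ¬h ∨ p) only ¬h is left, so h = False.
All clauses satisfied.

m: True, p: False, k: False, v: False, r: False, h: False, n: False, a: True, s: True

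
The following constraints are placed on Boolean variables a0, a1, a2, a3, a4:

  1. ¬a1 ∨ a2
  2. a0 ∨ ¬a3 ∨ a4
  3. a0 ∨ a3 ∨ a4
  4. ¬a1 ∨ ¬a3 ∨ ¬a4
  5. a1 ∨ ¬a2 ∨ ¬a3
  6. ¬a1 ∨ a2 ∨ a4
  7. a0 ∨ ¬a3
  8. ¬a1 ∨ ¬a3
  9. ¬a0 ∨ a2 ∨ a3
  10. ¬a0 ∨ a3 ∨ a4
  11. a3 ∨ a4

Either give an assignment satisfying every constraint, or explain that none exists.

Set a0 = False.
  then (a0 ∨ ¬a3) forces a3 = False.
  then (a3 ∨ a4) forces a4 = True.
Set a1 = True.
  then (¬a1 ∨ a2) forces a2 = True.
All clauses satisfied.

a0 = False, a1 = True, a2 = True, a3 = False, a4 = True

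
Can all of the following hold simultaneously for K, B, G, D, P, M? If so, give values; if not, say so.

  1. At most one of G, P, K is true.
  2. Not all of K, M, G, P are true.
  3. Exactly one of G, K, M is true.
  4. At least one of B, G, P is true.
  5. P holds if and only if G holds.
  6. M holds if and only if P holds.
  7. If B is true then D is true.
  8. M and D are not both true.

K = True, B = True, G = False, D = True, P = False, M = False

  (1) {G, P, K}: 1 true — at most one ✓
  (2) {K, M, G, P}: 1/4 true — not all ✓
  (3) {G, K, M}: 1 true — exactly one ✓
  (4) {B, G, P}: 1 true — at least one ✓
  (5) P=F, G=F — same ✓
  (6) M=F, P=F — same ✓
  (7) B=T ⇒ D: T ✓
  (8) M=F, D=T — not both ✓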